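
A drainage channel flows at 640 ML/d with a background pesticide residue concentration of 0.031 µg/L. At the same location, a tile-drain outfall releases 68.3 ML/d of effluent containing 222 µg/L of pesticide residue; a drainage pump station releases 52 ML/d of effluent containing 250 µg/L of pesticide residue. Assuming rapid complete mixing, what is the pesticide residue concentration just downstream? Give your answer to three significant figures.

37.1 µg/L

After mixing, C = (640.0·0.03100 + 68.30·222.0 + 52.00·250.0) / 760.3 = 28180/760.3 = 37.07 µg/L.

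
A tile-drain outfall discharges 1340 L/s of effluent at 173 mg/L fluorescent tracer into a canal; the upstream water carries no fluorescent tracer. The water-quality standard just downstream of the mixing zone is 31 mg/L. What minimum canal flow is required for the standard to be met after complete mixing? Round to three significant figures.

Set C_mix = 31: (Q·0 + 1340·173.0) / (Q + 1340) = 31
→ Q = 1340·(173.0 − 31)/(31 − 0) = 6138 L/s.

6140 L/s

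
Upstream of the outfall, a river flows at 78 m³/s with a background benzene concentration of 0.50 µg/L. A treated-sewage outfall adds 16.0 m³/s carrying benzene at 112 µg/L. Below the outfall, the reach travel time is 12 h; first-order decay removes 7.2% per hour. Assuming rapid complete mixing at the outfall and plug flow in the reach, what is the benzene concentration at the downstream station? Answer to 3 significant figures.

7.95 µg/L

Mass balance: C = (78.00·0.5000 + 16.00·112.0) / 94.00 = 1831/94.00 = 19.48 µg/L.
7.2%/h lost → k = −ln(1 − 0.072) = 0.07472 h⁻¹.
Decay over the reach: 19.48·exp(−kt) = 19.48·0.4079 = 7.946 µg/L.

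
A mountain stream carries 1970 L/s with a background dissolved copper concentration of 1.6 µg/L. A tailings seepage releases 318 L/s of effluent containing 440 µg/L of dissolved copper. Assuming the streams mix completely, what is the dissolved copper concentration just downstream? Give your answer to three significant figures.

Conservation of mass: C = (1970·1.600 + 318.0·440.0) / 2288 = 143100/2288 = 62.53 µg/L.

62.5 µg/L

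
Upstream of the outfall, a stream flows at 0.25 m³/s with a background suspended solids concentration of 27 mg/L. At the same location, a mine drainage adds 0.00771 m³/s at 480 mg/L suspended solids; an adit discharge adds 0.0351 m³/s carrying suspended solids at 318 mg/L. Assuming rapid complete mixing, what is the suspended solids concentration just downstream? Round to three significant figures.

Flow-weighted average: C = (0.2500·27.00 + 0.007710·480.0 + 0.03510·318.0) / 0.2928 = 21.61/0.2928 = 73.81 mg/L.

73.8 mg/L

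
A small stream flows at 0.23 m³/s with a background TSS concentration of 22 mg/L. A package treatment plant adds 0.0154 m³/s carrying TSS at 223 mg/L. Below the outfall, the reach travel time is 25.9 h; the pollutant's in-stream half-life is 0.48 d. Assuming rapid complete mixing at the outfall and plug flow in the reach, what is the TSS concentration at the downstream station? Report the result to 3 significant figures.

7.29 mg/L

After mixing, C = (0.2300·22.00 + 0.01540·223.0) / 0.2454 = 8.494/0.2454 = 34.61 mg/L.
Half-life 0.48 d → k = ln 2 / 0.48 = 1.444 d⁻¹.
Decay over the reach: 34.61·exp(−kt) = 34.61·0.2105 = 7.285 mg/L.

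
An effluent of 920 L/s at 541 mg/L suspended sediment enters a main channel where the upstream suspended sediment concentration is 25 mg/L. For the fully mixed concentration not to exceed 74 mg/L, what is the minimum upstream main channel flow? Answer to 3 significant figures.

8770 L/s

Set C_mix = 74: (Q·25.00 + 920.0·541.0) / (Q + 920.0) = 74
→ Q = 920.0·(541.0 − 74)/(74 − 25.00) = 8768 L/s.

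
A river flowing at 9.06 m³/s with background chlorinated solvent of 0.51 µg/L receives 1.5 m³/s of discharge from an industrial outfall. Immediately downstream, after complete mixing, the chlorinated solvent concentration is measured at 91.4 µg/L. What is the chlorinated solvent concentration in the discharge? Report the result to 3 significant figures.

640 µg/L

Mass balance: 9.060·0.5100 + 1.500·Cₑ = 10.56·91.40
→ Cₑ = (10.56·91.40 − 9.060·0.5100) / 1.500 = 640.4 µg/L.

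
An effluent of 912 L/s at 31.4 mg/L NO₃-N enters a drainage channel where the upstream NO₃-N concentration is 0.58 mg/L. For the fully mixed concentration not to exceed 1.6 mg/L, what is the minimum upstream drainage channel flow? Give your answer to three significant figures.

Set C_mix = 1.6: (Q·0.5800 + 912.0·31.40) / (Q + 912.0) = 1.6
→ Q = 912.0·(31.40 − 1.6)/(1.6 − 0.5800) = 26640 L/s.

26600 L/s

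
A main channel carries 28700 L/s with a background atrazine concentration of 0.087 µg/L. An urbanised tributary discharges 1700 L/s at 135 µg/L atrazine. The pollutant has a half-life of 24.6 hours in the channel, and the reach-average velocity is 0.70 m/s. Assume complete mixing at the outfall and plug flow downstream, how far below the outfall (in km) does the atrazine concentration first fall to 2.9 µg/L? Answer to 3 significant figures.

86.5 km

Mixed concentration C = ΣQC/ΣQ = (28700·0.08700 + 1700·135.0) / 30400 = 232000/30400 = 7.631 µg/L.
Half-life 24.6 h → k = ln 2 / 24.6 = 0.02818 h⁻¹ = 0.6762 d⁻¹.
Set 7.631·exp(−k·t) = 2.9 → t = ln(7.631/2.9)/k = 123600 s = 34.34 h.
Distance = v·t = 0.70·123600 = 86540 m = 86.54 km.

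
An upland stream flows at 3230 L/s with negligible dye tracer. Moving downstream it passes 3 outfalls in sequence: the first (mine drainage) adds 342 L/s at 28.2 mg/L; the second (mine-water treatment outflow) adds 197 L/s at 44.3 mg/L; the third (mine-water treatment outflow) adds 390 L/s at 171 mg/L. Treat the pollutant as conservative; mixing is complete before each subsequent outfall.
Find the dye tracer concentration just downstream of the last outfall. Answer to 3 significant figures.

Outfall 1: combined Q = 3572 L/s; C = (3230·0 + 342.0·28.20)/3572 = 2.700 mg/L.
Outfall 2: combined Q = 3769 L/s; C = (3572·2.700 + 197.0·44.30)/3769 = 4.874 mg/L.
Outfall 3: combined Q = 4159 L/s; C = (3769·4.874 + 390.0·171.0)/4159 = 20.45 mg/L.

20.5 mg/L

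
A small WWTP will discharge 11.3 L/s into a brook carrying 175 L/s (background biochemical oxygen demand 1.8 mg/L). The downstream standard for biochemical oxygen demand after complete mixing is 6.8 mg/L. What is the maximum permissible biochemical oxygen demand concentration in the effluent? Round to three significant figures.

84.2 mg/L

At the limit, (Qr·Cr + Qe·Cₑ)/(Qr + Qe) = 6.8:
Cₑ = (186.3·6.8 − 175.0·1.800) / 11.30 = 84.23 mg/L.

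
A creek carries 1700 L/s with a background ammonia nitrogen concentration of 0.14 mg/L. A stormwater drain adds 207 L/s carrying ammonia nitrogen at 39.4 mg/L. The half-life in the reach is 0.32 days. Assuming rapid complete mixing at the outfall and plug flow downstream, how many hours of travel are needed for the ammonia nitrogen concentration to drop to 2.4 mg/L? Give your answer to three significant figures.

Mixed concentration C = ΣQC/ΣQ = (1700·0.1400 + 207.0·39.40) / 1907 = 8394/1907 = 4.402 mg/L.
Half-life 0.32 d → k = ln 2 / 0.32 = 2.166 d⁻¹.
4.402·exp(−k·t) = 2.4 → t = ln(4.402/2.4)/k = 24190 s = 6.720 h.

6.72 h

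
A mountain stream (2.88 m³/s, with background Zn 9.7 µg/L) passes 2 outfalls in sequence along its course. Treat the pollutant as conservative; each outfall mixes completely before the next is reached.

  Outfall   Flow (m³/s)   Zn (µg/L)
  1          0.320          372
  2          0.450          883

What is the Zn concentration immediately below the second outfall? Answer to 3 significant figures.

149 µg/L

After outfall 1: Q = 2.880 + 0.3200 = 3.200 m³/s; C = (2.880·9.700 + 0.3200·372.0)/3.200 = 45.93 µg/L.
After outfall 2: Q = 3.200 + 0.4500 = 3.650 m³/s; C = (3.200·45.93 + 0.4500·883.0)/3.650 = 149.1 µg/L.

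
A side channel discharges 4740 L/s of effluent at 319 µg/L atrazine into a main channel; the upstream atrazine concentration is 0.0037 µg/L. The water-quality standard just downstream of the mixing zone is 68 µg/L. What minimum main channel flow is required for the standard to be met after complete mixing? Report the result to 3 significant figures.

17500 L/s

Set C_mix = 68: (Q·0.003700 + 4740·319.0) / (Q + 4740) = 68
→ Q = 4740·(319.0 − 68)/(68 − 0.003700) = 17500 L/s.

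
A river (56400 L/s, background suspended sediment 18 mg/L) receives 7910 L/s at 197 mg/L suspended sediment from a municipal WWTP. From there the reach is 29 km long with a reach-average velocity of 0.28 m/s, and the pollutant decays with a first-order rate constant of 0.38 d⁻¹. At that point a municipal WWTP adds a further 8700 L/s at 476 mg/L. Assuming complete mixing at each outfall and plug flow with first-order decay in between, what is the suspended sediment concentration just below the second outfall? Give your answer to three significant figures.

After mixing, C = (56400·18.00 + 7910·197.0) / 64310 = 2573000/64310 = 40.02 mg/L; combined flow 64310 L/s.
Travel time t = 29·1000 / 0.28 = 103600 s = 28.77 h.
Applying C = C₀e^(−kt): 40.02 × 0.6341 = 25.38 mg/L.
Second outfall: C = (64310·25.38 + 8700·476.0)/73010 = 79.07 mg/L.

79.1 mg/L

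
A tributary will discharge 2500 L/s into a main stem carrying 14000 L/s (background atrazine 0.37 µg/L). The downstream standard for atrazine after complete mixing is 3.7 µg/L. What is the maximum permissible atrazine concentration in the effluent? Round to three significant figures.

22.3 µg/L

At the limit, (Qr·Cr + Qe·Cₑ)/(Qr + Qe) = 3.7:
Cₑ = (16500·3.7 − 14000·0.3700) / 2500 = 22.35 µg/L.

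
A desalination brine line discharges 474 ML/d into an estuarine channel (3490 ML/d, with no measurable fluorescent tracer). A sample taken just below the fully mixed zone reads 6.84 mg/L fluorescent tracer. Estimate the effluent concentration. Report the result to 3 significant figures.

57.2 mg/L

Mass balance: 3490·0 + 474.0·Cₑ = 3964·6.840
→ Cₑ = (3964·6.840 − 3490·0) / 474.0 = 57.20 mg/L.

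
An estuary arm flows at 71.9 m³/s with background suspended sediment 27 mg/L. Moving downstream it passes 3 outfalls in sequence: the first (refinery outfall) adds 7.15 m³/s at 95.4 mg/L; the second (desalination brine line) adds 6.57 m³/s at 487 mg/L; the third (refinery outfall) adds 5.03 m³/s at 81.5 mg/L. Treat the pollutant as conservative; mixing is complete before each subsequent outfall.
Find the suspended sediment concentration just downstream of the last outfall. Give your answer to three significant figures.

68.8 mg/L

Below outfall 1: Q → 79.05 m³/s, C = (71.90·27.00 + 7.150·95.40)/79.05 = 33.19 mg/L.
Below outfall 2: Q → 85.62 m³/s, C = (79.05·33.19 + 6.570·487.0)/85.62 = 68.01 mg/L.
Below outfall 3: Q → 90.65 m³/s, C = (85.62·68.01 + 5.030·81.50)/90.65 = 68.76 mg/L.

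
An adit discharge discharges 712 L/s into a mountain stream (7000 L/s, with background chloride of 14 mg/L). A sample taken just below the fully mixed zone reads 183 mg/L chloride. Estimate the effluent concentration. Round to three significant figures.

1840 mg/L

Mass balance: 7000·14.00 + 712.0·Cₑ = 7712·183.0
→ Cₑ = (7712·183.0 − 7000·14.00) / 712.0 = 1845 mg/L.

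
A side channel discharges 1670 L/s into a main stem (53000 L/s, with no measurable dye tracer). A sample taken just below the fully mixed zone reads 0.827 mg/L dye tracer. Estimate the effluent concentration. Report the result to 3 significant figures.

27.1 mg/L

Mass balance: 53000·0 + 1670·Cₑ = 54670·0.8270
→ Cₑ = (54670·0.8270 − 53000·0) / 1670 = 27.07 mg/L.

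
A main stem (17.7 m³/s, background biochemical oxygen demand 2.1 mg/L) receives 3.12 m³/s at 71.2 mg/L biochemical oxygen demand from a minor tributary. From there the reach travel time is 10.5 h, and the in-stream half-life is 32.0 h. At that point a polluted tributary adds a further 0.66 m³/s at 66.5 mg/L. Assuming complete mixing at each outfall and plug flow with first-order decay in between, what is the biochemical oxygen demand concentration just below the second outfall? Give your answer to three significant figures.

Conservation of mass: C = (17.70·2.100 + 3.120·71.20) / 20.82 = 259.3/20.82 = 12.46 mg/L; combined flow 20.82 m³/s.
Half-life 32.0 h → k = ln 2 / 32.0 = 0.02166 h⁻¹ = 0.5199 d⁻¹.
After decay, C = 12.46 × e^(−kt) = 12.46 × 0.7966 = 9.921 mg/L.
Second outfall: C = (20.82·9.921 + 0.6600·66.50)/21.48 = 11.66 mg/L.

11.7 mg/L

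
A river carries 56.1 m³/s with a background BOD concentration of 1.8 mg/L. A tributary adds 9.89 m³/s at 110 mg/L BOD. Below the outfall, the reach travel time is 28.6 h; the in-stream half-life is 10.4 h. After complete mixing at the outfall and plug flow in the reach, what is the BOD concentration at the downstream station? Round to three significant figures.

2.68 mg/L

Mixed concentration C = ΣQC/ΣQ = (56.10·1.800 + 9.890·110.0) / 65.99 = 1189/65.99 = 18.02 mg/L.
Half-life 10.4 h → k = ln 2 / 10.4 = 0.06665 h⁻¹ = 1.600 d⁻¹.
After decay, C = 18.02 × e^(−kt) = 18.02 × 0.1487 = 2.678 mg/L.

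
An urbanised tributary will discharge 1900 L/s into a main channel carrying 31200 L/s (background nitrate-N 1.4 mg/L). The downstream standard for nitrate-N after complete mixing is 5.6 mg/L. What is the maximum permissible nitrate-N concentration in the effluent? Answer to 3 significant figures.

74.6 mg/L

At the limit, (Qr·Cr + Qe·Cₑ)/(Qr + Qe) = 5.6:
Cₑ = (33100·5.6 − 31200·1.400) / 1900 = 74.57 mg/L.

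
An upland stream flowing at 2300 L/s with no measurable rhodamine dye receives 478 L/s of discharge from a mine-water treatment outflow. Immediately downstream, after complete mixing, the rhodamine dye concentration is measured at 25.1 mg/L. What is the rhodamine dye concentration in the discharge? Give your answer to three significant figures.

Mass balance: 2300·0 + 478.0·Cₑ = 2778·25.10
→ Cₑ = (2778·25.10 − 2300·0) / 478.0 = 145.9 mg/L.

146 mg/L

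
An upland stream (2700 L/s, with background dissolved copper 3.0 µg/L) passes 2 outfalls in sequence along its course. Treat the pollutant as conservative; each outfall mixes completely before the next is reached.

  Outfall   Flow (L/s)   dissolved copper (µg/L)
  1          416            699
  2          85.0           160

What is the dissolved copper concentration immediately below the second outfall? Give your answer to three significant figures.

Below outfall 1: Q → 3116 L/s, C = (2700·3.000 + 416.0·699.0)/3116 = 95.92 µg/L.
Below outfall 2: Q → 3201 L/s, C = (3116·95.92 + 85.00·160.0)/3201 = 97.62 µg/L.

97.6 µg/L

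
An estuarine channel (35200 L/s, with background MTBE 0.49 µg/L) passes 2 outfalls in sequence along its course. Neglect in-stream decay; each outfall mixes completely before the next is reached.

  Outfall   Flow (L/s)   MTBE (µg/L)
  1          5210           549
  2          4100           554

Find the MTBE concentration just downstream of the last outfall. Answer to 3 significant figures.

116 µg/L

After outfall 1: Q = 35200 + 5210 = 40410 L/s; C = (35200·0.4900 + 5210·549.0)/40410 = 71.21 µg/L.
After outfall 2: Q = 40410 + 4100 = 44510 L/s; C = (40410·71.21 + 4100·554.0)/44510 = 115.7 µg/L.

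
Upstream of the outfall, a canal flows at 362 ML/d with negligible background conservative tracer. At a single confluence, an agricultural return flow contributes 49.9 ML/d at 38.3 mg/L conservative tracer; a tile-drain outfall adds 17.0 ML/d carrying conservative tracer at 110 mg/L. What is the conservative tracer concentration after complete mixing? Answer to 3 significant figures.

Conservation of mass: C = (362.0·0 + 49.90·38.30 + 17.00·110.0) / 428.9 = 3781/428.9 = 8.816 mg/L.

8.82 mg/L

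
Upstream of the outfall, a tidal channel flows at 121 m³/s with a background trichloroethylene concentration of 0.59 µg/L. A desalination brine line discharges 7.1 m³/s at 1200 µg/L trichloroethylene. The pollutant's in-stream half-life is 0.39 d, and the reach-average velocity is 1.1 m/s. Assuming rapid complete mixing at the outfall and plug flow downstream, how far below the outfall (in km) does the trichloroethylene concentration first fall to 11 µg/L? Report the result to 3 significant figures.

96.7 km

Conservation of mass: C = (121.0·0.5900 + 7.100·1200) / 128.1 = 8591/128.1 = 67.07 µg/L.
Half-life 0.39 d → k = ln 2 / 0.39 = 1.777 d⁻¹.
Set 67.07·exp(−k·t) = 11 → t = ln(67.07/11)/k = 87880 s = 24.41 h.
Distance = v·t = 1.1·87880 = 96670 m = 96.67 km.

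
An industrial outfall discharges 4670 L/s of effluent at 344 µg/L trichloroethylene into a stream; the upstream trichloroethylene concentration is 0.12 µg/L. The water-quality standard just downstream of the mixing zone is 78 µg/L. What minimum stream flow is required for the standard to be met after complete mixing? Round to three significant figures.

Set C_mix = 78: (Q·0.1200 + 4670·344.0) / (Q + 4670) = 78
→ Q = 4670·(344.0 − 78)/(78 − 0.1200) = 15950 L/s.

16000 L/s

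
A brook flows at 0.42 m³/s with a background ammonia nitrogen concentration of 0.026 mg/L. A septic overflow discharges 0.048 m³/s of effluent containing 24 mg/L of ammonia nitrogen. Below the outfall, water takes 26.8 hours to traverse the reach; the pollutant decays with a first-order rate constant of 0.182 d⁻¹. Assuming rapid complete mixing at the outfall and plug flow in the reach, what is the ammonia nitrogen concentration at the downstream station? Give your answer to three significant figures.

2.03 mg/L

Mass balance: C = (0.4200·0.02600 + 0.04800·24.00) / 0.4680 = 1.163/0.4680 = 2.485 mg/L.
After decay, C = 2.485 × e^(−kt) = 2.485 × 0.8161 = 2.028 mg/L.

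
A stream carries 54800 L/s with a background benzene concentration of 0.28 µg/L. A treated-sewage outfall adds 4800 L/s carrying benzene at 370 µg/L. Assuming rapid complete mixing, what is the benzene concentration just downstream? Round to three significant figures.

Mass balance: C = (54800·0.2800 + 4800·370.0) / 59600 = 1791000/59600 = 30.06 µg/L.

30.1 µg/L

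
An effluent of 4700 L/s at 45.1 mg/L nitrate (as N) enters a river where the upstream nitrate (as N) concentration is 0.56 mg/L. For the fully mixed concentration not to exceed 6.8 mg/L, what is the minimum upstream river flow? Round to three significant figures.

28800 L/s

Set C_mix = 6.8: (Q·0.5600 + 4700·45.10) / (Q + 4700) = 6.8
→ Q = 4700·(45.10 − 6.8)/(6.8 − 0.5600) = 28850 L/s.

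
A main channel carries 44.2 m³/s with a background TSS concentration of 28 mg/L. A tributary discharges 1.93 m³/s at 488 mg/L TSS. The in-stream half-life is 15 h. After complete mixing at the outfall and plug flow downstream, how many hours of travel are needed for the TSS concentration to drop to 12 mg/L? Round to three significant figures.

29.7 h

Mass balance: C = (44.20·28.00 + 1.930·488.0) / 46.13 = 2179/46.13 = 47.25 mg/L.
Half-life 15 h → k = ln 2 / 15 = 0.04621 h⁻¹ = 1.109 d⁻¹.
47.25·exp(−k·t) = 12 → t = ln(47.25/12)/k = 106800 s = 29.66 h.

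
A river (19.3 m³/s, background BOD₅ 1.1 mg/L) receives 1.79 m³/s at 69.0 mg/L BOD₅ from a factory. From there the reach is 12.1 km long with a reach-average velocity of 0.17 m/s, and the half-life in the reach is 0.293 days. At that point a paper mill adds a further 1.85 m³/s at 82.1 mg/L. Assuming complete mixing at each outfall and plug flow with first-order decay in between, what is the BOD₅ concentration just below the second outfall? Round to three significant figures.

Mass balance: C = (19.30·1.100 + 1.790·69.00) / 21.09 = 144.7/21.09 = 6.863 mg/L; combined flow 21.09 m³/s.
Travel time t = 12.1·1000 / 0.17 = 71180 s = 19.77 h.
Half-life 0.293 d → k = ln 2 / 0.293 = 2.366 d⁻¹.
Applying C = C₀e^(−kt): 6.863 × 0.1424 = 0.9775 mg/L.
At the second outfall, C = (21.09·0.9775 + 1.850·82.10) / (21.09 + 1.850) = 7.520 mg/L.

7.52 mg/L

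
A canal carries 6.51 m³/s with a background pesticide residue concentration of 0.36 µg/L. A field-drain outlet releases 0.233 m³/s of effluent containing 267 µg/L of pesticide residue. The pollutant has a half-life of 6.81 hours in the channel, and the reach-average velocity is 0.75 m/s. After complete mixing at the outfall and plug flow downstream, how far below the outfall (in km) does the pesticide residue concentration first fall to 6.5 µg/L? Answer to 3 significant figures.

10.3 km

Conservation of mass: C = (6.510·0.3600 + 0.2330·267.0) / 6.743 = 64.55/6.743 = 9.574 µg/L.
Half-life 6.81 h → k = ln 2 / 6.81 = 0.1018 h⁻¹ = 2.443 d⁻¹.
Set 9.574·exp(−k·t) = 6.5 → t = ln(9.574/6.5)/k = 13700 s = 3.804 h.
Distance = v·t = 0.75·13700 = 10270 m = 10.27 km.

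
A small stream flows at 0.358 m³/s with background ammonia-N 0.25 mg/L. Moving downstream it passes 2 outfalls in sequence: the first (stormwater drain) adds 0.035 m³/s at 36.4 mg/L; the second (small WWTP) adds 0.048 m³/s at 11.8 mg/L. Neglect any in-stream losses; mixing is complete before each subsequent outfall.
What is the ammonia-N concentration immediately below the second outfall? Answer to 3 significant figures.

After outfall 1: Q = 0.3580 + 0.03500 = 0.3930 m³/s; C = (0.3580·0.2500 + 0.03500·36.40)/0.3930 = 3.469 mg/L.
After outfall 2: Q = 0.3930 + 0.04800 = 0.4410 m³/s; C = (0.3930·3.469 + 0.04800·11.80)/0.4410 = 4.376 mg/L.

4.38 mg/L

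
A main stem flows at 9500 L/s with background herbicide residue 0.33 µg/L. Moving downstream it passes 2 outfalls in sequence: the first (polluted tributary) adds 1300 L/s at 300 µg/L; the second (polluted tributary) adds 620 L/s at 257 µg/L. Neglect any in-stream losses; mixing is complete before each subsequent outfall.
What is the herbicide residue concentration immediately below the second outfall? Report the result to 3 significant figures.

Outfall 1: combined Q = 10800 L/s; C = (9500·0.3300 + 1300·300.0)/10800 = 36.40 µg/L.
Outfall 2: combined Q = 11420 L/s; C = (10800·36.40 + 620.0·257.0)/11420 = 48.38 µg/L.

48.4 µg/L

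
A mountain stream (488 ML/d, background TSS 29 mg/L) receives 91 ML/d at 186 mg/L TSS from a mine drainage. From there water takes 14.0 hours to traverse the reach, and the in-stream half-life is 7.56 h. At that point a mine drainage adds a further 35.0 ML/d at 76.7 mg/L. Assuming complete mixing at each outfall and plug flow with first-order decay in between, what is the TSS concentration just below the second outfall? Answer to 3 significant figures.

18.4 mg/L

After mixing, C = (488.0·29.00 + 91.00·186.0) / 579.0 = 31080/579.0 = 53.68 mg/L; combined flow 579.0 ML/d.
Half-life 7.56 h → k = ln 2 / 7.56 = 0.09169 h⁻¹ = 2.200 d⁻¹.
After decay, C = 53.68 × e^(−kt) = 53.68 × 0.2770 = 14.87 mg/L.
Second outfall: C = (579.0·14.87 + 35.00·76.70)/614.0 = 18.39 mg/L.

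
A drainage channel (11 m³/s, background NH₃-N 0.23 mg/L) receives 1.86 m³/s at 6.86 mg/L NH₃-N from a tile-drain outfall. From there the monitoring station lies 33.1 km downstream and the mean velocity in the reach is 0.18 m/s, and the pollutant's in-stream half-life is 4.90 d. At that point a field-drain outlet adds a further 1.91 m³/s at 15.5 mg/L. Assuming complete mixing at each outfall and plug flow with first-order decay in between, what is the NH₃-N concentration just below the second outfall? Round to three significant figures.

2.77 mg/L

After mixing, C = (11.00·0.2300 + 1.860·6.860) / 12.86 = 15.29/12.86 = 1.189 mg/L; combined flow 12.86 m³/s.
Travel time t = 33.1·1000 / 0.18 = 183900 s = 51.08 h.
Half-life 4.90 d → k = ln 2 / 4.90 = 0.1415 d⁻¹.
After decay, C = 1.189 × e^(−kt) = 1.189 × 0.7400 = 0.8798 mg/L.
At the second outfall, C = (12.86·0.8798 + 1.910·15.50) / (12.86 + 1.910) = 2.770 mg/L.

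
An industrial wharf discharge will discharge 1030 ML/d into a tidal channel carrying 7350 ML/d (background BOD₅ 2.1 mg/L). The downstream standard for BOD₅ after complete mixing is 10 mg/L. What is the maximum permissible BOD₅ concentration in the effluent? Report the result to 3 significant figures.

66.4 mg/L

At the limit, (Qr·Cr + Qe·Cₑ)/(Qr + Qe) = 10:
Cₑ = (8380·10 − 7350·2.100) / 1030 = 66.37 mg/L.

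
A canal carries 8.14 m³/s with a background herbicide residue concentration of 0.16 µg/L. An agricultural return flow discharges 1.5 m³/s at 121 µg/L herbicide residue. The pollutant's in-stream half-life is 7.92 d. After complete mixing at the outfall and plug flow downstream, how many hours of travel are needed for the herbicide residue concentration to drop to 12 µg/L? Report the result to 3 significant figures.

Mass balance: C = (8.140·0.1600 + 1.500·121.0) / 9.640 = 182.8/9.640 = 18.96 µg/L.
Half-life 7.92 d → k = ln 2 / 7.92 = 0.08752 d⁻¹.
18.96·exp(−k·t) = 12 → t = ln(18.96/12)/k = 451700 s = 125.5 h.

125 h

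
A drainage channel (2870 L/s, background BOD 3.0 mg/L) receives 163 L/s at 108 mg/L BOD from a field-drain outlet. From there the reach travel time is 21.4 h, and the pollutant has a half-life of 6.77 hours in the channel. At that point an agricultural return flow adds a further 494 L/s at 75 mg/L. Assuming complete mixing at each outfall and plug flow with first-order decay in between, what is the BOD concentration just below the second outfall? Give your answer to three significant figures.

Flow-weighted average: C = (2870·3.000 + 163.0·108.0) / 3033 = 26210/3033 = 8.643 mg/L; combined flow 3033 L/s.
Half-life 6.77 h → k = ln 2 / 6.77 = 0.1024 h⁻¹ = 2.457 d⁻¹.
First-order decay: C = 8.643·exp(−k·t) = 8.643·0.1118 = 0.9663 mg/L.
Second outfall: C = (3033·0.9663 + 494.0·75.00)/3527 = 11.34 mg/L.

11.3 mg/L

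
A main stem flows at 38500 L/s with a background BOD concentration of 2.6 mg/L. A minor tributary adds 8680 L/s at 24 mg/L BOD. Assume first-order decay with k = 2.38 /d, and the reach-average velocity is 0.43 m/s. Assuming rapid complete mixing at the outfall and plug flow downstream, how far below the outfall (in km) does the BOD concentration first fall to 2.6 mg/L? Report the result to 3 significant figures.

14.4 km

Mixed concentration C = ΣQC/ΣQ = (38500·2.600 + 8680·24.00) / 47180 = 308400/47180 = 6.537 mg/L.
Set 6.537·exp(−k·t) = 2.6 → t = ln(6.537/2.6)/k = 33470 s = 9.297 h.
Distance = v·t = 0.43·33470 = 14390 m = 14.39 km.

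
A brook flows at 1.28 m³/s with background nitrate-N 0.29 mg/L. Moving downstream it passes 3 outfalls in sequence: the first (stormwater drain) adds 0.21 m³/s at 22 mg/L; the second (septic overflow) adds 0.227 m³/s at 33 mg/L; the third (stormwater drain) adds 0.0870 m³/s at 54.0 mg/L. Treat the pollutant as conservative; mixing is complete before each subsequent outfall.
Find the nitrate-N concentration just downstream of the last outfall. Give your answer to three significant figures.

Outfall 1: combined Q = 1.490 m³/s; C = (1.280·0.2900 + 0.2100·22.00)/1.490 = 3.350 mg/L.
Outfall 2: combined Q = 1.717 m³/s; C = (1.490·3.350 + 0.2270·33.00)/1.717 = 7.270 mg/L.
Outfall 3: combined Q = 1.804 m³/s; C = (1.717·7.270 + 0.08700·54.00)/1.804 = 9.523 mg/L.

9.52 mg/L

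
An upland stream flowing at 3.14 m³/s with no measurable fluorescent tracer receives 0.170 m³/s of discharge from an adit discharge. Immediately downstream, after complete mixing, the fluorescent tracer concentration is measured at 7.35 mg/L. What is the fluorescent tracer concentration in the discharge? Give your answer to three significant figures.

143 mg/L

Mass balance: 3.140·0 + 0.1700·Cₑ = 3.310·7.350
→ Cₑ = (3.310·7.350 − 3.140·0) / 0.1700 = 143.1 mg/L.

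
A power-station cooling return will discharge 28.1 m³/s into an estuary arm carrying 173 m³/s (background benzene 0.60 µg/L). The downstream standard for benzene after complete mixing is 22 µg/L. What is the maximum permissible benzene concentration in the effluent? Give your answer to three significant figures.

At the limit, (Qr·Cr + Qe·Cₑ)/(Qr + Qe) = 22:
Cₑ = (201.1·22 − 173.0·0.6000) / 28.10 = 153.8 µg/L.

154 µg/L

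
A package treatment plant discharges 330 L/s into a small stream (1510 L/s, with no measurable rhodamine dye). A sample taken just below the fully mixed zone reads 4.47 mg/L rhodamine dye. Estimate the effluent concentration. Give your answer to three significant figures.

Mass balance: 1510·0 + 330.0·Cₑ = 1840·4.470
→ Cₑ = (1840·4.470 − 1510·0) / 330.0 = 24.92 mg/L.

24.9 mg/L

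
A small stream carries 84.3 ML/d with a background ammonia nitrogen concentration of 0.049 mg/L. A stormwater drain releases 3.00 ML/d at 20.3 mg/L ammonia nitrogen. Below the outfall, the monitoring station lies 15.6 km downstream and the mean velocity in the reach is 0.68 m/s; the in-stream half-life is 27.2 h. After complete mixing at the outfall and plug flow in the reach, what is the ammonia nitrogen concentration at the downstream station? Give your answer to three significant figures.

Flow-weighted average: C = (84.30·0.04900 + 3.000·20.30) / 87.30 = 65.03/87.30 = 0.7449 mg/L.
Travel time t = 15.6·1000 / 0.68 = 22940 s = 6.373 h.
Half-life 27.2 h → k = ln 2 / 27.2 = 0.02548 h⁻¹ = 0.6116 d⁻¹.
Applying C = C₀e^(−kt): 0.7449 × 0.8501 = 0.6333 mg/L.

0.633 mg/L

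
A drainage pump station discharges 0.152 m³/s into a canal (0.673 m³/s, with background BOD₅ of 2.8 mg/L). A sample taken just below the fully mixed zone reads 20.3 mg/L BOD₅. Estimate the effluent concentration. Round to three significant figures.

97.8 mg/L

Mass balance: 0.6730·2.800 + 0.1520·Cₑ = 0.8250·20.30
→ Cₑ = (0.8250·20.30 − 0.6730·2.800) / 0.1520 = 97.78 mg/L.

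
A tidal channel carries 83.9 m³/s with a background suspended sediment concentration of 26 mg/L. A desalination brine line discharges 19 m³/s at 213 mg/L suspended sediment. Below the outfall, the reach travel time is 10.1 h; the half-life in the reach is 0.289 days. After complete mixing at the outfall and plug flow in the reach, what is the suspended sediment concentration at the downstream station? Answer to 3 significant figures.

22.1 mg/L

Conservation of mass: C = (83.90·26.00 + 19.00·213.0) / 102.9 = 6228/102.9 = 60.53 mg/L.
Half-life 0.289 d → k = ln 2 / 0.289 = 2.398 d⁻¹.
After decay, C = 60.53 × e^(−kt) = 60.53 × 0.3645 = 22.06 mg/L.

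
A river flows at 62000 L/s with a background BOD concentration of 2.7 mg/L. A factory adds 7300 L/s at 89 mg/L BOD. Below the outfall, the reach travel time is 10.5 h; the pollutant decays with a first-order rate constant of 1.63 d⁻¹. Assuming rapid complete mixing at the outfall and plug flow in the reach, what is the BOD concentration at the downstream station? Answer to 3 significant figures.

5.78 mg/L

Conservation of mass: C = (62000·2.700 + 7300·89.00) / 69300 = 817100/69300 = 11.79 mg/L.
Applying C = C₀e^(−kt): 11.79 × 0.4901 = 5.779 mg/L.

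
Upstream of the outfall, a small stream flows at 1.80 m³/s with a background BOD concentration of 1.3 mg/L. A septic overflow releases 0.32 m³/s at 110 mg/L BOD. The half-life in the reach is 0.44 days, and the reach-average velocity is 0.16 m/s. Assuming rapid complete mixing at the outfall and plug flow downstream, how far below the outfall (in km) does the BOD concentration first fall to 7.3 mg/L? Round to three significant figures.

7.78 km

Mixed concentration C = ΣQC/ΣQ = (1.800·1.300 + 0.3200·110.0) / 2.120 = 37.54/2.120 = 17.71 mg/L.
Half-life 0.44 d → k = ln 2 / 0.44 = 1.575 d⁻¹.
Set 17.71·exp(−k·t) = 7.3 → t = ln(17.71/7.3)/k = 48600 s = 13.50 h.
Distance = v·t = 0.16·48600 = 7776 m = 7.776 km.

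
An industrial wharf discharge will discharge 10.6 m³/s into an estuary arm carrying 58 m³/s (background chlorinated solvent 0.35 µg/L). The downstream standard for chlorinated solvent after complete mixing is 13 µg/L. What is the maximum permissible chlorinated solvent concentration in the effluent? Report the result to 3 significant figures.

82.2 µg/L

At the limit, (Qr·Cr + Qe·Cₑ)/(Qr + Qe) = 13:
Cₑ = (68.60·13 − 58.00·0.3500) / 10.60 = 82.22 µg/L.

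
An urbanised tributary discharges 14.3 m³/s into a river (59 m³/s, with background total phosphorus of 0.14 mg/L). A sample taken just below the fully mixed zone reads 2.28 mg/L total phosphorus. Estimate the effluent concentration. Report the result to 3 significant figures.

11.1 mg/L

Mass balance: 59.00·0.1400 + 14.30·Cₑ = 73.30·2.280
→ Cₑ = (73.30·2.280 − 59.00·0.1400) / 14.30 = 11.11 mg/L.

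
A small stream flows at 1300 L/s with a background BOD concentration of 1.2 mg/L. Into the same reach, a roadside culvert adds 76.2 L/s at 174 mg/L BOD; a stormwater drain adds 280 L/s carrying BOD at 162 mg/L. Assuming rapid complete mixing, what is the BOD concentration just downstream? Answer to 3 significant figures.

36.3 mg/L

After mixing, C = (1300·1.200 + 76.20·174.0 + 280.0·162.0) / 1656 = 60180/1656 = 36.34 mg/L.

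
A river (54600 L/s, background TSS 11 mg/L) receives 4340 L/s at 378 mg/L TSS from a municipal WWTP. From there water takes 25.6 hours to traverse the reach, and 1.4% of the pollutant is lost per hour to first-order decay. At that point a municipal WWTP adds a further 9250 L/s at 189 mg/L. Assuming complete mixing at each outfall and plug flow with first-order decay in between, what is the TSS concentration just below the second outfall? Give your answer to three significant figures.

48.5 mg/L

Flow-weighted average: C = (54600·11.00 + 4340·378.0) / 58940 = 2241000/58940 = 38.02 mg/L; combined flow 58940 L/s.
1.4%/h lost → k = −ln(1 − 0.014) = 0.01410 h⁻¹.
After decay, C = 38.02 × e^(−kt) = 38.02 × 0.6970 = 26.50 mg/L.
At the second outfall, C = (58940·26.50 + 9250·189.0) / (58940 + 9250) = 48.55 mg/L.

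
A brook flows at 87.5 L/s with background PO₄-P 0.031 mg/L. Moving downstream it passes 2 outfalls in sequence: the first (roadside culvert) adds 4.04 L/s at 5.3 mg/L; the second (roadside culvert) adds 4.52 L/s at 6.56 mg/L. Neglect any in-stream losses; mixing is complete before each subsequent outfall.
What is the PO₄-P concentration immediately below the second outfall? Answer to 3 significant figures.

After outfall 1: Q = 87.50 + 4.040 = 91.54 L/s; C = (87.50·0.03100 + 4.040·5.300)/91.54 = 0.2635 mg/L.
After outfall 2: Q = 91.54 + 4.520 = 96.06 L/s; C = (91.54·0.2635 + 4.520·6.560)/96.06 = 0.5598 mg/L.

0.560 mg/L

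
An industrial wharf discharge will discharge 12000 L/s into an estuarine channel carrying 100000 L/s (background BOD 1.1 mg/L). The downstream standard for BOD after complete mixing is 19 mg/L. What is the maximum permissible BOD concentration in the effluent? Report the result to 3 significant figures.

At the limit, (Qr·Cr + Qe·Cₑ)/(Qr + Qe) = 19:
Cₑ = (112000·19 − 100000·1.100) / 12000 = 168.2 mg/L.

168 mg/L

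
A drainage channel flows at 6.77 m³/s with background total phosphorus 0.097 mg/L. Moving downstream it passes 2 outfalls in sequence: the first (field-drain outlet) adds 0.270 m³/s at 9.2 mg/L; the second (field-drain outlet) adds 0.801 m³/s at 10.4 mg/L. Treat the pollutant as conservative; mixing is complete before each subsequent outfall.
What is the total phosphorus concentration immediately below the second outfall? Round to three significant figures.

After outfall 1: Q = 6.770 + 0.2700 = 7.040 m³/s; C = (6.770·0.09700 + 0.2700·9.200)/7.040 = 0.4461 mg/L.
After outfall 2: Q = 7.040 + 0.8010 = 7.841 m³/s; C = (7.040·0.4461 + 0.8010·10.40)/7.841 = 1.463 mg/L.

1.46 mg/L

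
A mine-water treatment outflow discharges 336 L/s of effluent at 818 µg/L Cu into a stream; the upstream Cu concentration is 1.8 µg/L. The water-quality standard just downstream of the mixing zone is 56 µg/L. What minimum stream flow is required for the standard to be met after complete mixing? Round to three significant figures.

4720 L/s

Set C_mix = 56: (Q·1.800 + 336.0·818.0) / (Q + 336.0) = 56
→ Q = 336.0·(818.0 − 56)/(56 − 1.800) = 4724 L/s.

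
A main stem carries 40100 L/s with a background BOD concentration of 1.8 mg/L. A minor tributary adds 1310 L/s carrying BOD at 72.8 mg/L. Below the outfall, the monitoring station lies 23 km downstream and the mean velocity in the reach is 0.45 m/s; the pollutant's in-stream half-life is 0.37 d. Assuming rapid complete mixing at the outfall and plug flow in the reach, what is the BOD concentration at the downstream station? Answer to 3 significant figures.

Conservation of mass: C = (40100·1.800 + 1310·72.80) / 41410 = 167500/41410 = 4.046 mg/L.
Travel time t = 23·1000 / 0.45 = 51110 s = 14.20 h.
Half-life 0.37 d → k = ln 2 / 0.37 = 1.873 d⁻¹.
Applying C = C₀e^(−kt): 4.046 × 0.3301 = 1.336 mg/L.

1.34 mg/L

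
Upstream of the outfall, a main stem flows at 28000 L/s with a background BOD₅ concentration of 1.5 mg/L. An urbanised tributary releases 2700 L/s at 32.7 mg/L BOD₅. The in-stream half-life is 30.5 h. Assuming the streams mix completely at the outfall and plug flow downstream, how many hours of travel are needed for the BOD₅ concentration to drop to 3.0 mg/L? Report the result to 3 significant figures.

After mixing, C = (28000·1.500 + 2700·32.70) / 30700 = 130300/30700 = 4.244 mg/L.
Half-life 30.5 h → k = ln 2 / 30.5 = 0.02273 h⁻¹ = 0.5454 d⁻¹.
4.244·exp(−k·t) = 3.0 → t = ln(4.244/3.0)/k = 54950 s = 15.26 h.

15.3 h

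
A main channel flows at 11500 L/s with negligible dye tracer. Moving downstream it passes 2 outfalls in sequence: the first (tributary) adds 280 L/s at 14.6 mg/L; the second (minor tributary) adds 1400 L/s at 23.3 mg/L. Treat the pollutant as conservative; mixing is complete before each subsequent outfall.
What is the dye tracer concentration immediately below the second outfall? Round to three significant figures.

Outfall 1: combined Q = 11780 L/s; C = (11500·0 + 280.0·14.60)/11780 = 0.3470 mg/L.
Outfall 2: combined Q = 13180 L/s; C = (11780·0.3470 + 1400·23.30)/13180 = 2.785 mg/L.

2.79 mg/L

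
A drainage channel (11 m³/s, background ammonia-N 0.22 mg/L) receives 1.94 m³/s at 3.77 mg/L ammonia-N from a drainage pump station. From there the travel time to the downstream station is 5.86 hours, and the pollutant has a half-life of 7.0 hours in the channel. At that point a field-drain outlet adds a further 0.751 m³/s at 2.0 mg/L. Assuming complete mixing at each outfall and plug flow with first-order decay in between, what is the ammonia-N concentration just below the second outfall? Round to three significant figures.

After mixing, C = (11.00·0.2200 + 1.940·3.770) / 12.94 = 9.734/12.94 = 0.7522 mg/L; combined flow 12.94 m³/s.
Half-life 7.0 h → k = ln 2 / 7.0 = 0.09902 h⁻¹ = 2.377 d⁻¹.
Decay over the reach: 0.7522·exp(−kt) = 0.7522·0.5598 = 0.4211 mg/L.
Second outfall: C = (12.94·0.4211 + 0.7510·2.000)/13.69 = 0.5077 mg/L.

0.508 mg/L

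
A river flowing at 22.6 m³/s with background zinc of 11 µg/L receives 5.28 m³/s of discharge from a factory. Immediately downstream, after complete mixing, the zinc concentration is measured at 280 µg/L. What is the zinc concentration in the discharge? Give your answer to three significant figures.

Mass balance: 22.60·11.00 + 5.280·Cₑ = 27.88·280.0
→ Cₑ = (27.88·280.0 − 22.60·11.00) / 5.280 = 1431 µg/L.

1430 µg/L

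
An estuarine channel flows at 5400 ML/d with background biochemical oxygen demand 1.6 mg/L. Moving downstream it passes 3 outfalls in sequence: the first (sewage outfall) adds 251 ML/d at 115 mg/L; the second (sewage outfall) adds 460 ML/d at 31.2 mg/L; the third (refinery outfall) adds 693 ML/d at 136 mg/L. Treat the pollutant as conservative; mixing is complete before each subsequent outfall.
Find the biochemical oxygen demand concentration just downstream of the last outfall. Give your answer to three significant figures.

Below outfall 1: Q → 5651 ML/d, C = (5400·1.600 + 251.0·115.0)/5651 = 6.637 mg/L.
Below outfall 2: Q → 6111 ML/d, C = (5651·6.637 + 460.0·31.20)/6111 = 8.486 mg/L.
Below outfall 3: Q → 6804 ML/d, C = (6111·8.486 + 693.0·136.0)/6804 = 21.47 mg/L.

21.5 mg/L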